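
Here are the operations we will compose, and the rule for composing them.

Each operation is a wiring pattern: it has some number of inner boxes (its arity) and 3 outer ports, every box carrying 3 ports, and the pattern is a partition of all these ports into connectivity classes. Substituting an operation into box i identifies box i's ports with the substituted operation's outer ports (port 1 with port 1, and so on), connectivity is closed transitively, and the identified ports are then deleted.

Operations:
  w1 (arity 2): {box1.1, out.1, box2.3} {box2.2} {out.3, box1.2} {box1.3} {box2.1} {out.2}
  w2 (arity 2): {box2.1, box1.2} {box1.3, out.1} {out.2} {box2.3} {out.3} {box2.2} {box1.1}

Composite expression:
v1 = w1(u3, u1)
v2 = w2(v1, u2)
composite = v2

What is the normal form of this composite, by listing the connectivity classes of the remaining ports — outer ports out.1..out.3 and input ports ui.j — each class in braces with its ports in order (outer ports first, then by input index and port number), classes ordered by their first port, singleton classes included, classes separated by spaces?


{out.1, u3.2} {out.2} {out.3} {u1.1} {u1.2} {u1.3, u3.1} {u2.1} {u2.2} {u2.3} {u3.3}

Two ports join when wires chain via w2-identified ports.
through w1, on inputs (u3, u1): {out.1, u1.3, u3.1} {out.2} {out.3, u3.2} {u1.1} {u1.2} {u3.3} (out.j = stage outer ports)
through w2, on inputs (u3, u1, u2): {out.1, u3.2} {out.2} {out.3} {u1.1} {u1.2} {u1.3, u3.1} {u2.1} {u2.2} {u2.3} {u3.3} (out.j = stage outer ports)


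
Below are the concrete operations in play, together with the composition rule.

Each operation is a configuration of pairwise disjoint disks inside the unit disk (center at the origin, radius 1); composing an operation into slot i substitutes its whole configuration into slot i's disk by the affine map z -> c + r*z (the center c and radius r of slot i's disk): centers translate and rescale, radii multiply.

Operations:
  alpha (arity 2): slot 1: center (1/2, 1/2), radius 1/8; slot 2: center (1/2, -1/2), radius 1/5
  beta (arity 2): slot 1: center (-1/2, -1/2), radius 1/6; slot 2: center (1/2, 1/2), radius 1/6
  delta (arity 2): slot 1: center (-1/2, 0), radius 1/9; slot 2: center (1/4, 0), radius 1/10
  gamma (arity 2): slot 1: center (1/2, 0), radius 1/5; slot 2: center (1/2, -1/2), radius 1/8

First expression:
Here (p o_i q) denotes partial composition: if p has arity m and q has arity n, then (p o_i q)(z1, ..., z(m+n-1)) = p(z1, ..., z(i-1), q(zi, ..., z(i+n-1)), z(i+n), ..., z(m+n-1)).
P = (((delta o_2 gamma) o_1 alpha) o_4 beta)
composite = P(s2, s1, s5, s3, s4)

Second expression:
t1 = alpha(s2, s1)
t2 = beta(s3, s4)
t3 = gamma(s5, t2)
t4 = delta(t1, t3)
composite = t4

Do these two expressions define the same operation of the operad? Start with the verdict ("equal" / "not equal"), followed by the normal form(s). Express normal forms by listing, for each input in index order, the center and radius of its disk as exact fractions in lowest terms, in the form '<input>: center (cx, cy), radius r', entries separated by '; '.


equal: each reduces to s1: center (-4/9, -1/18), radius 1/45; s2: center (-4/9, 1/18), radius 1/72; s3: center (47/160, -9/160), radius 1/480; s4: center (49/160, -7/160), radius 1/480; s5: center (3/10, 0), radius 1/50


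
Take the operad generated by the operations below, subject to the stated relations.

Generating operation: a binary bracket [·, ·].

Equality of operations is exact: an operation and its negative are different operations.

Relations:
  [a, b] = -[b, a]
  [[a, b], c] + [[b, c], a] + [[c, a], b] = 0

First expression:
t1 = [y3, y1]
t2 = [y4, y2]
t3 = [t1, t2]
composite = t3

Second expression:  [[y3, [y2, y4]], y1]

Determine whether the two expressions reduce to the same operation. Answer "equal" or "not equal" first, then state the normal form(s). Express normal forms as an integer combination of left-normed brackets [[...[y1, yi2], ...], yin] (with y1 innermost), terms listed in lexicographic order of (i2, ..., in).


not equal: they reduce to [[[y1, y3], y2], y4] - [[[y1, y3], y4], y2] and [[[y1, y2], y4], y3] - [[[y1, y3], y2], y4] + [[[y1, y3], y4], y2] - [[[y1, y4], y2], y3]


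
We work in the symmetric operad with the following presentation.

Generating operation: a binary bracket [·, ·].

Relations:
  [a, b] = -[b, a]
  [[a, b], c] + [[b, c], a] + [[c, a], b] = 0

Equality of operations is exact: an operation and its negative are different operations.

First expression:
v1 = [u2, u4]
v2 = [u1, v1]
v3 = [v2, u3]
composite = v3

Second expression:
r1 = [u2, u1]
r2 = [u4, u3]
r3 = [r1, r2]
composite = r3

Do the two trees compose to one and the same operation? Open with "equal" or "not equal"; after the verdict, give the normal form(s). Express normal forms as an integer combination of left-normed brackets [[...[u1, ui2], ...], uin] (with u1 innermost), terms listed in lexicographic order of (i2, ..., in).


not equal — first [[[u1, u2], u4], u3] - [[[u1, u4], u2], u3], second [[[u1, u2], u3], u4] - [[[u1, u2], u4], u3]


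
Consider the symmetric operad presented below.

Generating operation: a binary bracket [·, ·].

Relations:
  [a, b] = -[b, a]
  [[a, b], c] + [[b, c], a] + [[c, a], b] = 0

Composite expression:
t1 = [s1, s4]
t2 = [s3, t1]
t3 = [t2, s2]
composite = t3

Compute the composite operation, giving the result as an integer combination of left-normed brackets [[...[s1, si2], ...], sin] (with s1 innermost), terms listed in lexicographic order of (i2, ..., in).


-[[[s1, s4], s3], s2]

Left-normed coefficients sit on the s1-initial expansion words.
Composite bracket: [[s3, [s1, s4]], s2]
Applying ab - ba throughout gives 8 signed words (2^3 = 8).
The s1-initial words carry the normal form:
  s1s4s3s2 (sign -1) contributes -[[[s1, s4], s3], s2]


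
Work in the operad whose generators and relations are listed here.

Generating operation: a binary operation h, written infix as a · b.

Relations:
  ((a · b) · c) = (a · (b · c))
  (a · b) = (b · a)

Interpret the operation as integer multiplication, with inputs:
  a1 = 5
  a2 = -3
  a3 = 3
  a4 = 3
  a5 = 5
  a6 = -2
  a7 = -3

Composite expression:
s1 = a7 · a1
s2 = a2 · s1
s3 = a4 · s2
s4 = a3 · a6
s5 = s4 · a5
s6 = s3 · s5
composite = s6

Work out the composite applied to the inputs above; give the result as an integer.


-4050

(a7 · a1) = -15
(a2 · (a7 · a1)) = 45
(a4 · (a2 · (a7 · a1))) = 135
(a3 · a6) = -6
((a3 · a6) · a5) = -30
((a4 · (a2 · (a7 · a1))) · ((a3 · a6) · a5)) = -4050


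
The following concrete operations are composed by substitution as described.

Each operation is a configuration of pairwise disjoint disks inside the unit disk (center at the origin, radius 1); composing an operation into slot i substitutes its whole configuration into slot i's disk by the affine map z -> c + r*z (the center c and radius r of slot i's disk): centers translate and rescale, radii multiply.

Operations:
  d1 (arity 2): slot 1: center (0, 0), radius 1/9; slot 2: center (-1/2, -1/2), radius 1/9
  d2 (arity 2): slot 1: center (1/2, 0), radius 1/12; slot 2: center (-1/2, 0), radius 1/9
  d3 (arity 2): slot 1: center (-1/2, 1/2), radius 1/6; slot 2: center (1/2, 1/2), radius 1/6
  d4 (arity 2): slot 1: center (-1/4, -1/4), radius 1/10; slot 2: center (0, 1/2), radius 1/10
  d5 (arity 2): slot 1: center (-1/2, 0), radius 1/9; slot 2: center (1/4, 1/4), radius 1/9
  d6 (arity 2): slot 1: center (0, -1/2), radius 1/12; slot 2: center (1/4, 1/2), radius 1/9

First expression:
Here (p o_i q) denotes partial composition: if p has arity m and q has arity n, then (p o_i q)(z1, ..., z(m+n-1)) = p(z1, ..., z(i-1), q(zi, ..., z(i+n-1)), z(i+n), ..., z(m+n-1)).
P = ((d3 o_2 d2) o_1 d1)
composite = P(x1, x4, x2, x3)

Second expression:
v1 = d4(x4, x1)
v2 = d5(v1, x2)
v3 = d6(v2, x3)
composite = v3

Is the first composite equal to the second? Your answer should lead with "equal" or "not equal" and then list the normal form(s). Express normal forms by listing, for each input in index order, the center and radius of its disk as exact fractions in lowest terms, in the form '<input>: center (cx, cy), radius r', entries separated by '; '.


The first composite normalizes to x1: center (-1/2, 1/2), radius 1/54; x2: center (7/12, 1/2), radius 1/72; x3: center (5/12, 1/2), radius 1/54; x4: center (-7/12, 5/12), radius 1/54
The second composite normalizes to x1: center (-1/24, -107/216), radius 1/1080; x2: center (1/48, -23/48), radius 1/108; x3: center (1/4, 1/2), radius 1/9; x4: center (-19/432, -217/432), radius 1/1080
Different reductions; not equal.

not equal; first: x1: center (-1/2, 1/2), radius 1/54; x2: center (7/12, 1/2), radius 1/72; x3: center (5/12, 1/2), radius 1/54; x4: center (-7/12, 5/12), radius 1/54; second: x1: center (-1/24, -107/216), radius 1/1080; x2: center (1/48, -23/48), radius 1/108; x3: center (1/4, 1/2), radius 1/9; x4: center (-19/432, -217/432), radius 1/1080


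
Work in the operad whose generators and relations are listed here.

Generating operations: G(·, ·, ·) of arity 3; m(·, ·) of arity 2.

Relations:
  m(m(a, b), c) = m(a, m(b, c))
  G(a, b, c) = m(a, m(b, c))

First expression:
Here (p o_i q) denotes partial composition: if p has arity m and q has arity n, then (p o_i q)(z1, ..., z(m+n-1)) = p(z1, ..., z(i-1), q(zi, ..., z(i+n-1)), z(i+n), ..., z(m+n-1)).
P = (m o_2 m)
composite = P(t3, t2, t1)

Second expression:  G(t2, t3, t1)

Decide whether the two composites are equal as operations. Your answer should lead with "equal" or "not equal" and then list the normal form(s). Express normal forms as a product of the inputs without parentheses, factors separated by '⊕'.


not equal — first t3 ⊕ t2 ⊕ t1, second t2 ⊕ t3 ⊕ t1

The first expression, normalized: t3 ⊕ t2 ⊕ t1
The second expression, normalized: t2 ⊕ t3 ⊕ t1
The normal forms differ: not equal.


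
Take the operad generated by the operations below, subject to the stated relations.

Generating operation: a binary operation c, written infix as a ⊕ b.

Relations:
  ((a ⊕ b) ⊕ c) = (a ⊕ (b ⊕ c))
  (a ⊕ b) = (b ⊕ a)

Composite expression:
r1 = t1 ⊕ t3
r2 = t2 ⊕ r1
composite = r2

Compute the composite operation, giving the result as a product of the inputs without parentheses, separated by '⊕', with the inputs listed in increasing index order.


t1 ⊕ t2 ⊕ t3

Shape and order are irrelevant to c; the t-input set decides.
(t1 ⊕ t3) reduces to t1 ⊕ t3
(t2 ⊕ (t1 ⊕ t3)) reduces to t2 ⊕ t1 ⊕ t3
reordering the factors by index: t1 ⊕ t2 ⊕ t3


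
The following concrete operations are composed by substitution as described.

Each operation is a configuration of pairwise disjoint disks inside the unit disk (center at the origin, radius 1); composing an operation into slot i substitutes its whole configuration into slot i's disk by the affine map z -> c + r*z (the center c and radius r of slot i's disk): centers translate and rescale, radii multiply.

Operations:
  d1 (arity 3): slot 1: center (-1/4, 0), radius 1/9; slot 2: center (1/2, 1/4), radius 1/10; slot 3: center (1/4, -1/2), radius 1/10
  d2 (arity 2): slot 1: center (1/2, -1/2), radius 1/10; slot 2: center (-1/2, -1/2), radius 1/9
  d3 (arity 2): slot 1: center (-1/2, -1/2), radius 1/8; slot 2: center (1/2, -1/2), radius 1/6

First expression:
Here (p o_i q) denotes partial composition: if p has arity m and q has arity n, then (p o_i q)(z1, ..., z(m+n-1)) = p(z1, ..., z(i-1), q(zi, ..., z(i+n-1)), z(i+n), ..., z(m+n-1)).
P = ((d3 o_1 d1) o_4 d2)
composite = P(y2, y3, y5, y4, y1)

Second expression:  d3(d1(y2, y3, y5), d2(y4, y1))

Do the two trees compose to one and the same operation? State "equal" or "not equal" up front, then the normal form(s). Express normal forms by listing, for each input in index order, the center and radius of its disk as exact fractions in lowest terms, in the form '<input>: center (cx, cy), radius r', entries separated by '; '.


In normal form, the first expression is y1: center (5/12, -7/12), radius 1/54; y2: center (-17/32, -1/2), radius 1/72; y3: center (-7/16, -15/32), radius 1/80; y4: center (7/12, -7/12), radius 1/60; y5: center (-15/32, -9/16), radius 1/80
In normal form, the second expression is y1: center (5/12, -7/12), radius 1/54; y2: center (-17/32, -1/2), radius 1/72; y3: center (-7/16, -15/32), radius 1/80; y4: center (7/12, -7/12), radius 1/60; y5: center (-15/32, -9/16), radius 1/80
Both agree, so they are equal.

equal — both sides give y1: center (5/12, -7/12), radius 1/54; y2: center (-17/32, -1/2), radius 1/72; y3: center (-7/16, -15/32), radius 1/80; y4: center (7/12, -7/12), radius 1/60; y5: center (-15/32, -9/16), radius 1/80


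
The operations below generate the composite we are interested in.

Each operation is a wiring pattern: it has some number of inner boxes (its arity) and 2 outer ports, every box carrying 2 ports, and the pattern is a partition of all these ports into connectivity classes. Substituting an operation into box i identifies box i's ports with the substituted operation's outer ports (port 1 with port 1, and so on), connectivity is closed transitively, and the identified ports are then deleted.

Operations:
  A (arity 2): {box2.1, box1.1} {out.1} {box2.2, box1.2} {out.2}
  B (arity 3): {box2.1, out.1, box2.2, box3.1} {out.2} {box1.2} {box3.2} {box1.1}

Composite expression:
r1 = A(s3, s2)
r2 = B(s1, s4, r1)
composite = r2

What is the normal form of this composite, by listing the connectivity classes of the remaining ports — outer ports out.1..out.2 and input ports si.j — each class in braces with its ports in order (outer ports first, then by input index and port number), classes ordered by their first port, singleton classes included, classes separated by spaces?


{out.1, s4.1, s4.2} {out.2} {s1.1} {s1.2} {s2.1, s3.1} {s2.2, s3.2}

Substituting into B glues patterns; closure does the rest.
A over (s3, s2) gives {out.1} {out.2} {s2.1, s3.1} {s2.2, s3.2}, out.j being that stage's outer ports
B over (s1, s4, s3, s2) gives {out.1, s4.1, s4.2} {out.2} {s1.1} {s1.2} {s2.1, s3.1} {s2.2, s3.2}, out.j being that stage's outer ports


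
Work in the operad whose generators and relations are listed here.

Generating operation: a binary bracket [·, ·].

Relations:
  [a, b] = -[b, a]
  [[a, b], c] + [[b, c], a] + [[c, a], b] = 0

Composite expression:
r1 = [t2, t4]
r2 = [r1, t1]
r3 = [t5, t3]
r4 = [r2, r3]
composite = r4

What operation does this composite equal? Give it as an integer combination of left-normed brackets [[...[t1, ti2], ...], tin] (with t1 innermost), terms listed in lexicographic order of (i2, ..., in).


Skip Jacobi rewriting: expand, keep t1-initial words, read off terms.
Composite bracket: [[[t2, t4], t1], [t5, t3]]
Full expansion: 16 signed words from ab - ba (2^4 = 16).
Only words starting with t1 matter:
  t1t2t4t3t5 appears with sign +1, giving the term +[[[[t1, t2], t4], t3], t5]
  t1t2t4t5t3 appears with sign -1, giving the term -[[[[t1, t2], t4], t5], t3]
  t1t4t2t3t5 appears with sign -1, giving the term -[[[[t1, t4], t2], t3], t5]
  t1t4t2t5t3 appears with sign +1, giving the term +[[[[t1, t4], t2], t5], t3]

[[[[t1, t2], t4], t3], t5] - [[[[t1, t2], t4], t5], t3] - [[[[t1, t4], t2], t3], t5] + [[[[t1, t4], t2], t5], t3]


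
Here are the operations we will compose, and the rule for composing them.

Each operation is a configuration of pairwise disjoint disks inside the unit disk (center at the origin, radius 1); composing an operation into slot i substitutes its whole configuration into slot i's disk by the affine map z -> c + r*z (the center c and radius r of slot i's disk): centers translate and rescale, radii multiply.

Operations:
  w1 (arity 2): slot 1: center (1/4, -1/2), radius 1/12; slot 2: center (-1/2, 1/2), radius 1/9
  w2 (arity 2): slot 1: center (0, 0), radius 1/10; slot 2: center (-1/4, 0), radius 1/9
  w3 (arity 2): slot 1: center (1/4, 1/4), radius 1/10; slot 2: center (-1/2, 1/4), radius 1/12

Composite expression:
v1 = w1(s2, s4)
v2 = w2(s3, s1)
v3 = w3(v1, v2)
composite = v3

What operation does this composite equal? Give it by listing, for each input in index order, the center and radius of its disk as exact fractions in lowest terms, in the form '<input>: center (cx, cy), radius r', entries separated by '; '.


s1: center (-25/48, 1/4), radius 1/108; s2: center (11/40, 1/5), radius 1/120; s3: center (-1/2, 1/4), radius 1/120; s4: center (1/5, 3/10), radius 1/90


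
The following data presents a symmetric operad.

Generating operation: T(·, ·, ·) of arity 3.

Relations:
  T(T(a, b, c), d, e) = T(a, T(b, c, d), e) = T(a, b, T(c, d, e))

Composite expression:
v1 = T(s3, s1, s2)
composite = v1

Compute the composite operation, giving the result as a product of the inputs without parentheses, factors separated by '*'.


s3 * s1 * s2

All parenthesizations of T agree; list the s-inputs left to right.
T(s3, s1, s2) reduces to s3 * s1 * s2


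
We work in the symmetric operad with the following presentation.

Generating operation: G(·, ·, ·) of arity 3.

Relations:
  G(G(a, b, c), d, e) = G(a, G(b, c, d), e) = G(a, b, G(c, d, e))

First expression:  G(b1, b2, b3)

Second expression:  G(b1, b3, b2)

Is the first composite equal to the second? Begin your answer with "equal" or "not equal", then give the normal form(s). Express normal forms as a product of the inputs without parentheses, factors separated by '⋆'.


not equal; first: b1 ⋆ b2 ⋆ b3; second: b1 ⋆ b3 ⋆ b2

In normal form, the first expression is b1 ⋆ b2 ⋆ b3
In normal form, the second expression is b1 ⋆ b3 ⋆ b2
The forms do not match — not equal.


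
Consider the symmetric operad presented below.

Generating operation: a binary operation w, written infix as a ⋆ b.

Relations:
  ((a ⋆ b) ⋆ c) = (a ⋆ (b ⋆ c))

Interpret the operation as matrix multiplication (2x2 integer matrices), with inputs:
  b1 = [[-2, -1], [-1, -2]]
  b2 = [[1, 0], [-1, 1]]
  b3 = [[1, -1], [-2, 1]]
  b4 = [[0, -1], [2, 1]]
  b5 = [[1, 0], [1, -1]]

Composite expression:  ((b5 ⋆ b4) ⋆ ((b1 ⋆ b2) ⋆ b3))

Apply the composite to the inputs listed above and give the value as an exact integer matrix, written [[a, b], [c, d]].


(b5 ⋆ b4) = [[0, -1], [-2, -2]]
(b1 ⋆ b2) = [[-1, -1], [1, -2]]
((b1 ⋆ b2) ⋆ b3) = [[1, 0], [5, -3]]
((b5 ⋆ b4) ⋆ ((b1 ⋆ b2) ⋆ b3)) = [[-5, 3], [-12, 6]]

[[-5, 3], [-12, 6]]


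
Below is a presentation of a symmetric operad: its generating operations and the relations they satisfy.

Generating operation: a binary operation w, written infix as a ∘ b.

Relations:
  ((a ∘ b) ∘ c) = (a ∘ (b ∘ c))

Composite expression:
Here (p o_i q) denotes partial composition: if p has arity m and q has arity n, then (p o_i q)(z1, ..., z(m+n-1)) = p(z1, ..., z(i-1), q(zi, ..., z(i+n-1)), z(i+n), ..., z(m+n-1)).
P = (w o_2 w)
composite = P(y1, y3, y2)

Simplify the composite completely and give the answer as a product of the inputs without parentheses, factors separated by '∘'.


y1 ∘ y3 ∘ y2

Every regrouping of w is equal, so read the y-inputs in written order.
(y3 ∘ y2) flattens to y3 ∘ y2
(y1 ∘ (y3 ∘ y2)) flattens to y1 ∘ y3 ∘ y2


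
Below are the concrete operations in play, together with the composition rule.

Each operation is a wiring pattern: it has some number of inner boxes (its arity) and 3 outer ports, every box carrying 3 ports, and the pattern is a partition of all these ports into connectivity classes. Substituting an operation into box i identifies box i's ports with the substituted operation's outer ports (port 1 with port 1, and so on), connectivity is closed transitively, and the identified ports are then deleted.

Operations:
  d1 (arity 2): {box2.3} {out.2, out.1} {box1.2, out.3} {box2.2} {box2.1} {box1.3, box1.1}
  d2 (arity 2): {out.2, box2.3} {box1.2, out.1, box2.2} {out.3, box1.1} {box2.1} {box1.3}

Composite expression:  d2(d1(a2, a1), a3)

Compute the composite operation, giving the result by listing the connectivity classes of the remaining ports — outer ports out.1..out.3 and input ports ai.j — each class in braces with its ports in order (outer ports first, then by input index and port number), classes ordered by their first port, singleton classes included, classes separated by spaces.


{out.1, out.3, a3.2} {out.2, a3.3} {a1.1} {a1.2} {a1.3} {a2.1, a2.3} {a2.2} {a3.1}

After gluing at d2, chains via deleted ports link the a-ports.
after d1, the pattern on (a2, a1) reads {out.1, out.2} {out.3, a2.2} {a1.1} {a1.2} {a1.3} {a2.1, a2.3} (out.j = its outer ports)
after d2, the pattern on (a2, a1, a3) reads {out.1, out.3, a3.2} {out.2, a3.3} {a1.1} {a1.2} {a1.3} {a2.1, a2.3} {a2.2} {a3.1} (out.j = its outer ports)


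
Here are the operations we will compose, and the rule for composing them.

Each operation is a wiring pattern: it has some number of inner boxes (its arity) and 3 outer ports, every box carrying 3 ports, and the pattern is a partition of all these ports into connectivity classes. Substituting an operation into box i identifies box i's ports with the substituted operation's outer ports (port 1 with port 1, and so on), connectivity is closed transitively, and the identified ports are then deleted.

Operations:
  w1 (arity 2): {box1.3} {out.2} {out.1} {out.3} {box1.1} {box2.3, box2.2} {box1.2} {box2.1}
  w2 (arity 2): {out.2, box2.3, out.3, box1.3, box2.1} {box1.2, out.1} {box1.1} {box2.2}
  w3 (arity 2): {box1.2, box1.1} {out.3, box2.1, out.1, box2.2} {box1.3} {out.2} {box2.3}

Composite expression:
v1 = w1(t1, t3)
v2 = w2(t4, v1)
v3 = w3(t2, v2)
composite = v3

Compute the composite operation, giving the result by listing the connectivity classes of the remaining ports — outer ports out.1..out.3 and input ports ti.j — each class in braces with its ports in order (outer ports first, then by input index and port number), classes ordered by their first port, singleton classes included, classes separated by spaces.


{out.1, out.3, t4.2, t4.3} {out.2} {t1.1} {t1.2} {t1.3} {t2.1, t2.2} {t2.3} {t3.1} {t3.2, t3.3} {t4.1}


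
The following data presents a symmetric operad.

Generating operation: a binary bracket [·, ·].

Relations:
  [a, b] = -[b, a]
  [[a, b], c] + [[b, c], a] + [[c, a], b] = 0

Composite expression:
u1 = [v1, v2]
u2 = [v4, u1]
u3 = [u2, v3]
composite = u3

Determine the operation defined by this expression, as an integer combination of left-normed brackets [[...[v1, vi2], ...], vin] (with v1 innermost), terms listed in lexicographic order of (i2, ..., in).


-[[[v1, v2], v4], v3]


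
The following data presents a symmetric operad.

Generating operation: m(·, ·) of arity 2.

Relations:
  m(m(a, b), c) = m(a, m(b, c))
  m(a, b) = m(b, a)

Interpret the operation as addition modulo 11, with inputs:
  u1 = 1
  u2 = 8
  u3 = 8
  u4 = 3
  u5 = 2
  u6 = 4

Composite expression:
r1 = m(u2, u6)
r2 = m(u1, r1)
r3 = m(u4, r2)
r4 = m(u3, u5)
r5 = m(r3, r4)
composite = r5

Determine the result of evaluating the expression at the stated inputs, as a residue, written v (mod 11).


4 (mod 11)


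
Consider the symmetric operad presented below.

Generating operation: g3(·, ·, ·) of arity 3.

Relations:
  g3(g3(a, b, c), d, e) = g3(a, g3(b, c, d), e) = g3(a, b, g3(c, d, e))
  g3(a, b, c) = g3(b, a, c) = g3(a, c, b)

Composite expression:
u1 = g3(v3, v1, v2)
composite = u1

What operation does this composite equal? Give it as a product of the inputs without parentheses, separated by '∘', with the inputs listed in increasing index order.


v1 ∘ v2 ∘ v3

Key point: g3 commutes, so take the v-inputs in any fixed order.
g3(v3, v1, v2) collapses to v3 ∘ v1 ∘ v2
the factors in increasing index order: v1 ∘ v2 ∘ v3


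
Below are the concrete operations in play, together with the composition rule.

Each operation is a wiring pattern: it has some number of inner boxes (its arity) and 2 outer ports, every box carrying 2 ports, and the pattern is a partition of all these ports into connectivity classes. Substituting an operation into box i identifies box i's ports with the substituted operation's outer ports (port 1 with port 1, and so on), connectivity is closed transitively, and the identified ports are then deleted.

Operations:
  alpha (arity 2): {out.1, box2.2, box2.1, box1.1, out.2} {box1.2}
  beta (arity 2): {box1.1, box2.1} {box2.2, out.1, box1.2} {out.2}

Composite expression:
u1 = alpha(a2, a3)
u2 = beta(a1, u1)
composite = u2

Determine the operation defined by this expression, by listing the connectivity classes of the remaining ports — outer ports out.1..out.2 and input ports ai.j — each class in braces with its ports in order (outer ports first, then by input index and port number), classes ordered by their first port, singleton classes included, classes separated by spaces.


{out.1, a1.1, a1.2, a2.1, a3.1, a3.2} {out.2} {a2.2}

After gluing at beta, chains via deleted ports link the a-ports.
alpha over (a2, a3) gives {out.1, out.2, a2.1, a3.1, a3.2} {a2.2}, out.j being that stage's outer ports
beta over (a1, a2, a3) gives {out.1, a1.1, a1.2, a2.1, a3.1, a3.2} {out.2} {a2.2}, out.j being that stage's outer ports


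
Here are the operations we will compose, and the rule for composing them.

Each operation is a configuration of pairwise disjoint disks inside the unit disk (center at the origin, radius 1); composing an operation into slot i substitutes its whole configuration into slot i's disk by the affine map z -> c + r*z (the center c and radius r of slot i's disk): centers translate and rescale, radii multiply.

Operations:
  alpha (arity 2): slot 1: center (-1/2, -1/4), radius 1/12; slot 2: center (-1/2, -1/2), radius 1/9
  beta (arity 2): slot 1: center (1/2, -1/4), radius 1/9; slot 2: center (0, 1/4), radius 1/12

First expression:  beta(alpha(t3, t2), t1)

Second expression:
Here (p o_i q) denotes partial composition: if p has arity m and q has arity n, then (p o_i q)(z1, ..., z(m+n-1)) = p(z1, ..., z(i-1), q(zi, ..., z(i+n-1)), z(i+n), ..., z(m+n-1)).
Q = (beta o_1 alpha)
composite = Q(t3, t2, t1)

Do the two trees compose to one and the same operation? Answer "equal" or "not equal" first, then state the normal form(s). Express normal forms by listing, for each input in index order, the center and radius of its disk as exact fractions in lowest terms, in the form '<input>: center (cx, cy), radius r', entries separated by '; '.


equal; both compose to t1: center (0, 1/4), radius 1/12; t2: center (4/9, -11/36), radius 1/81; t3: center (4/9, -5/18), radius 1/108


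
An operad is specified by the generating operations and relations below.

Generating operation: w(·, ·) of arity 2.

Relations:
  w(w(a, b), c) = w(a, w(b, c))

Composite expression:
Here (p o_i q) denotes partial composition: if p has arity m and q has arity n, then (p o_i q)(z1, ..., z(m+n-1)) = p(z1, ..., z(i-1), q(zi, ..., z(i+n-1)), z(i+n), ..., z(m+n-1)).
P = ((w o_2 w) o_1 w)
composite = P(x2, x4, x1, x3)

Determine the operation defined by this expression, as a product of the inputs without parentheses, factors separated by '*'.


x2 * x4 * x1 * x3


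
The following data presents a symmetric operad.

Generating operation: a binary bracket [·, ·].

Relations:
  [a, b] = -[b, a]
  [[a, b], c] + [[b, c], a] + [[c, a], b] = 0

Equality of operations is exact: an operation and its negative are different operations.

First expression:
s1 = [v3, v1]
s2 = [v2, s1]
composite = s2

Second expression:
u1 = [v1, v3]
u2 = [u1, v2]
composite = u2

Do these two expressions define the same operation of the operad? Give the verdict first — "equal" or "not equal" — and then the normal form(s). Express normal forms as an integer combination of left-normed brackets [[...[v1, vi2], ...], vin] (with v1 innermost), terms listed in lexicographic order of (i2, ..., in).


equal — both sides give [[v1, v3], v2]

The first composite normalizes to [[v1, v3], v2]
The second composite normalizes to [[v1, v3], v2]
One common form — equal.


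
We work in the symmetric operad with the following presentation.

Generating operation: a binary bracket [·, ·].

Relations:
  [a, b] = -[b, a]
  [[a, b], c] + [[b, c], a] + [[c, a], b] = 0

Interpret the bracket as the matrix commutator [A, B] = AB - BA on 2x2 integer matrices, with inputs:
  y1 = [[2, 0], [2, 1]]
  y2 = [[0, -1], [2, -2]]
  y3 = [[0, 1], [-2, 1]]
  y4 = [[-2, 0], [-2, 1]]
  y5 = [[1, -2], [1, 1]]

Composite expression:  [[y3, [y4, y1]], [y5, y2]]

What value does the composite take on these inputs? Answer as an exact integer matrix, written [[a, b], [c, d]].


[[-16, 32], [-40, 16]]

[y4, y1] = [[0, 0], [4, 0]]
[y3, [y4, y1]] = [[4, 0], [4, -4]]
[y5, y2] = [[-3, 4], [2, 3]]
[[y3, [y4, y1]], [y5, y2]] = [[-16, 32], [-40, 16]]


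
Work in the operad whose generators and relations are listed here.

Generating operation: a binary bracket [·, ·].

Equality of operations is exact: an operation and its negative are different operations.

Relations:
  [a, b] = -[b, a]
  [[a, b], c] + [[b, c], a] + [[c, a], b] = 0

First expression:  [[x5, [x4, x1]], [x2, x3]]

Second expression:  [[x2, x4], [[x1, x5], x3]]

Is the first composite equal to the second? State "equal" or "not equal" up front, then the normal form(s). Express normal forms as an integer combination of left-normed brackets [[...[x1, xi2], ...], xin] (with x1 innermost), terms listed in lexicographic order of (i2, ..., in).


not equal: they reduce to [[[[x1, x4], x5], x2], x3] - [[[[x1, x4], x5], x3], x2] and -[[[[x1, x5], x3], x2], x4] + [[[[x1, x5], x3], x4], x2]

In normal form, the first expression is [[[[x1, x4], x5], x2], x3] - [[[[x1, x4], x5], x3], x2]
In normal form, the second expression is -[[[[x1, x5], x3], x2], x4] + [[[[x1, x5], x3], x4], x2]
Different reductions; not equal.


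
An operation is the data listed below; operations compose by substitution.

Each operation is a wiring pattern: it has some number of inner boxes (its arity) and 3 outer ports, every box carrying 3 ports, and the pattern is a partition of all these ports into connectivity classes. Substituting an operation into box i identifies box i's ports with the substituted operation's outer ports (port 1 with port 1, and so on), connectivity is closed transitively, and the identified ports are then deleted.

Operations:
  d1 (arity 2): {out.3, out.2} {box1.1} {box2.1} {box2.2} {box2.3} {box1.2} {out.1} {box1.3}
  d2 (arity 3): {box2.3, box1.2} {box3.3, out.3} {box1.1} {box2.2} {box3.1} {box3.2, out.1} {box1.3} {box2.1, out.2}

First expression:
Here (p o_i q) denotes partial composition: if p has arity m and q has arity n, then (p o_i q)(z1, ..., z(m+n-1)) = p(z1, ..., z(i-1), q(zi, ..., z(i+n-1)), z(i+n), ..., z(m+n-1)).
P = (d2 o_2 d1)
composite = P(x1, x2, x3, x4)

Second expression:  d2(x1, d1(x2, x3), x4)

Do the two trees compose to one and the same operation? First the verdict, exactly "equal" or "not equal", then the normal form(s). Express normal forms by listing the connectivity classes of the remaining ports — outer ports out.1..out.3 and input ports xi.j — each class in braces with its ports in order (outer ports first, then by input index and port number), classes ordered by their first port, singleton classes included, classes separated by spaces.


equal; both compose to {out.1, x4.2} {out.2} {out.3, x4.3} {x1.1} {x1.2} {x1.3} {x2.1} {x2.2} {x2.3} {x3.1} {x3.2} {x3.3} {x4.1}

The first expression, normalized: {out.1, x4.2} {out.2} {out.3, x4.3} {x1.1} {x1.2} {x1.3} {x2.1} {x2.2} {x2.3} {x3.1} {x3.2} {x3.3} {x4.1}
The second expression, normalized: {out.1, x4.2} {out.2} {out.3, x4.3} {x1.1} {x1.2} {x1.3} {x2.1} {x2.2} {x2.3} {x3.1} {x3.2} {x3.3} {x4.1}
Identical normal forms: equal.


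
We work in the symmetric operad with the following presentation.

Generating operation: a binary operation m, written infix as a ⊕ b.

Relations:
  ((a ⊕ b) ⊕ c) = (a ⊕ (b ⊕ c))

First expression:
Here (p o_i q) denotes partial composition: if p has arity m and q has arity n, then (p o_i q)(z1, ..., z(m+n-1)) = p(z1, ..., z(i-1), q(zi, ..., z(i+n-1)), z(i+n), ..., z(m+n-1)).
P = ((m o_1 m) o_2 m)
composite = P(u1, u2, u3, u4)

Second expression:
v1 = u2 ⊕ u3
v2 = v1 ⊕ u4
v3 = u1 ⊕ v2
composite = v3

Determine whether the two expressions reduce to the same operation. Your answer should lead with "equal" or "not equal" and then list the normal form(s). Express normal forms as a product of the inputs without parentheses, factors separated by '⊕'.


equal: each reduces to u1 ⊕ u2 ⊕ u3 ⊕ u4

Reducing the first expression gives u1 ⊕ u2 ⊕ u3 ⊕ u4
Reducing the second expression gives u1 ⊕ u2 ⊕ u3 ⊕ u4
The forms coincide; equal.


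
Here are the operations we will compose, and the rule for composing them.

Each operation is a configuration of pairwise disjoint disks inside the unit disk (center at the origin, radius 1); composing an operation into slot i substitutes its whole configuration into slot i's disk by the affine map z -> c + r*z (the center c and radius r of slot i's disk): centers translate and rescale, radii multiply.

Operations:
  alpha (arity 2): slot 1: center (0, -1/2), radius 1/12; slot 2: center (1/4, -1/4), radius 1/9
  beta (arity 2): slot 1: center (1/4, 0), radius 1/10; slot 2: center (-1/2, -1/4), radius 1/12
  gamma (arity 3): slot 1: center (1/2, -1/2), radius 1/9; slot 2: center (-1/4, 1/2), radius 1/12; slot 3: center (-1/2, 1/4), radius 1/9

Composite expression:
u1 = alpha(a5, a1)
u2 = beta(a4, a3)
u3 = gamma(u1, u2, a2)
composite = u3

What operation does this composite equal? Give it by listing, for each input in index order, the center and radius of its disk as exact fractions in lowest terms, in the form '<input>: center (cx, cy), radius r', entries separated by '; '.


a1: center (19/36, -19/36), radius 1/81; a2: center (-1/2, 1/4), radius 1/9; a3: center (-7/24, 23/48), radius 1/144; a4: center (-11/48, 1/2), radius 1/120; a5: center (1/2, -5/9), radius 1/108


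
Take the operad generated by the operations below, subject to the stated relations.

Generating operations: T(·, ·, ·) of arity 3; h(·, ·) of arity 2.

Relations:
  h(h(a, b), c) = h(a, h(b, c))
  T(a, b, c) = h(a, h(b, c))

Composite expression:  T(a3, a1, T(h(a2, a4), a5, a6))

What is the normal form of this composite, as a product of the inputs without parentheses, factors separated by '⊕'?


a3 ⊕ a1 ⊕ a2 ⊕ a4 ⊕ a5 ⊕ a6

The T-tree's shape is irrelevant; the a-reading-order decides.
h(a2, a4) spells out as a2 ⊕ a4
T(h(a2, a4), a5, a6) spells out as a2 ⊕ a4 ⊕ a5 ⊕ a6
T(a3, a1, T(h(a2, a4), a5, a6)) spells out as a3 ⊕ a1 ⊕ a2 ⊕ a4 ⊕ a5 ⊕ a6


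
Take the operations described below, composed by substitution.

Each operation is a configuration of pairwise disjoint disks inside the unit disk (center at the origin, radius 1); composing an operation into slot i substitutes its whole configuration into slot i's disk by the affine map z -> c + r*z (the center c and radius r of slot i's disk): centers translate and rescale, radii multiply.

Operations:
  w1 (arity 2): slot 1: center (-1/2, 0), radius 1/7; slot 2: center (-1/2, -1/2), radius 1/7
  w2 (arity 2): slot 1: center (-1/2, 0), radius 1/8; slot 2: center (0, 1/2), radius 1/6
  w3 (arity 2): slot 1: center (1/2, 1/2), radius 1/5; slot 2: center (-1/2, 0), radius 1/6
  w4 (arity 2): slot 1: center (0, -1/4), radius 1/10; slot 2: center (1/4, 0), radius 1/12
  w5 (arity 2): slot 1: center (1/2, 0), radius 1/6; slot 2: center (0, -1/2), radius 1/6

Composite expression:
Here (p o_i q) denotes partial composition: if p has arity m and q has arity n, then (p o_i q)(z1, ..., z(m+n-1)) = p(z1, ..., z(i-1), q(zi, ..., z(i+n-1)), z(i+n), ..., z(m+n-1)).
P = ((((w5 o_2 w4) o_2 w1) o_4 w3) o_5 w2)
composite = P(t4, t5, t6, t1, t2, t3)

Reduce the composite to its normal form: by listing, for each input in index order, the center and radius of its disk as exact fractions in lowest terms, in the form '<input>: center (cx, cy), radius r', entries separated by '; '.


Below w5, radii multiply path by path; the t-disk centers shift.
for t4, the 1-step affine chain lands on center (1/2, 0), radius 1/6
for t5, the 3-step affine chain lands on center (-1/120, -13/24), radius 1/420
for t6, the 3-step affine chain lands on center (-1/120, -11/20), radius 1/420
for t1, the 3-step affine chain lands on center (7/144, -71/144), radius 1/360
for t2, the 4-step affine chain lands on center (29/864, -1/2), radius 1/3456
for t3, the 4-step affine chain lands on center (5/144, -431/864), radius 1/2592

t1: center (7/144, -71/144), radius 1/360; t2: center (29/864, -1/2), radius 1/3456; t3: center (5/144, -431/864), radius 1/2592; t4: center (1/2, 0), radius 1/6; t5: center (-1/120, -13/24), radius 1/420; t6: center (-1/120, -11/20), radius 1/420


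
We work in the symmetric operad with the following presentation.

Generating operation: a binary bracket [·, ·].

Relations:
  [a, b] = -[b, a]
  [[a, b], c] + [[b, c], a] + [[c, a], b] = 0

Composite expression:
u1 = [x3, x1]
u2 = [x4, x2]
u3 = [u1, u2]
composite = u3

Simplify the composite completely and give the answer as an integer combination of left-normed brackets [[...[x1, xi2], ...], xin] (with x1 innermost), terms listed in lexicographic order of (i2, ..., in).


[[[x1, x3], x2], x4] - [[[x1, x3], x4], x2]

Antisymmetry and Jacobi reduce to x1-anchored left-normed brackets.
Composite bracket: [[x3, x1], [x4, x2]]
Expanding via [a, b] = ab - ba: 8 signed words (2^3 = 8).
Coefficients come from the x1-initial words:
  the word x1x3x2x4 carries sign +1 and contributes +[[[x1, x3], x2], x4]
  the word x1x3x4x2 carries sign -1 and contributes -[[[x1, x3], x4], x2]


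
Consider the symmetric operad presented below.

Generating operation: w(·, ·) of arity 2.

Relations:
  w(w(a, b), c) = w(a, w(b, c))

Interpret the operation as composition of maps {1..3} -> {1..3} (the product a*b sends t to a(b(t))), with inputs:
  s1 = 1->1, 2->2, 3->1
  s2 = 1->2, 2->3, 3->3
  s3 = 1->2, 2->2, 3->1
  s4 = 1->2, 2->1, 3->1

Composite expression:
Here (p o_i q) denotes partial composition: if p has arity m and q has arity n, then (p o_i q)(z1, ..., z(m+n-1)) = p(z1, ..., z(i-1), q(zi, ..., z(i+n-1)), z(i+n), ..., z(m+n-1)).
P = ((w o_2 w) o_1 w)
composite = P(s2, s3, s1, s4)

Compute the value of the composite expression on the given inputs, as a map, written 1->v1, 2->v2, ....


w(s2, s3) = 1->3, 2->3, 3->2
w(s1, s4) = 1->2, 2->1, 3->1
w(w(s2, s3), w(s1, s4)) = 1->3, 2->3, 3->3

1->3, 2->3, 3->3


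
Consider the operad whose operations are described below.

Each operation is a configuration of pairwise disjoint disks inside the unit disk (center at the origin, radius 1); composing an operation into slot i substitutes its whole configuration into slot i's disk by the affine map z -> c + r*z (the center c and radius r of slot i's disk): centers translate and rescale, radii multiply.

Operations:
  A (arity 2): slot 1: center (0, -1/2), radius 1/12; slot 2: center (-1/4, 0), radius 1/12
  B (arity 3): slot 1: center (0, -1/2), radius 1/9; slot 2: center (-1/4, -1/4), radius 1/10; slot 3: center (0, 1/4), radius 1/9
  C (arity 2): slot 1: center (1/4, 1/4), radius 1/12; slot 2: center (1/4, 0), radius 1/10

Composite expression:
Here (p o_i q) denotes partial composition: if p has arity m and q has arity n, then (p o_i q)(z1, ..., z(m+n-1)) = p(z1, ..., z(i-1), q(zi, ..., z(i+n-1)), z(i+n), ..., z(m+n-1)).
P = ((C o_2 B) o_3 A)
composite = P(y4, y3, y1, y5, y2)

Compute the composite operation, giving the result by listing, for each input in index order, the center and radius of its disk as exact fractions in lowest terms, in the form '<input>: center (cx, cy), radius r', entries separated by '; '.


Below C, radii multiply path by path; the y-disk centers shift.
input y4: composing its 1 substitution step yields center (1/4, 1/4), radius 1/12
input y3: composing its 2 substitution steps yields center (1/4, -1/20), radius 1/90
input y1: composing its 3 substitution steps yields center (9/40, -3/100), radius 1/1200
input y5: composing its 3 substitution steps yields center (89/400, -1/40), radius 1/1200
input y2: composing its 2 substitution steps yields center (1/4, 1/40), radius 1/90

y1: center (9/40, -3/100), radius 1/1200; y2: center (1/4, 1/40), radius 1/90; y3: center (1/4, -1/20), radius 1/90; y4: center (1/4, 1/4), radius 1/12; y5: center (89/400, -1/40), radius 1/1200
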